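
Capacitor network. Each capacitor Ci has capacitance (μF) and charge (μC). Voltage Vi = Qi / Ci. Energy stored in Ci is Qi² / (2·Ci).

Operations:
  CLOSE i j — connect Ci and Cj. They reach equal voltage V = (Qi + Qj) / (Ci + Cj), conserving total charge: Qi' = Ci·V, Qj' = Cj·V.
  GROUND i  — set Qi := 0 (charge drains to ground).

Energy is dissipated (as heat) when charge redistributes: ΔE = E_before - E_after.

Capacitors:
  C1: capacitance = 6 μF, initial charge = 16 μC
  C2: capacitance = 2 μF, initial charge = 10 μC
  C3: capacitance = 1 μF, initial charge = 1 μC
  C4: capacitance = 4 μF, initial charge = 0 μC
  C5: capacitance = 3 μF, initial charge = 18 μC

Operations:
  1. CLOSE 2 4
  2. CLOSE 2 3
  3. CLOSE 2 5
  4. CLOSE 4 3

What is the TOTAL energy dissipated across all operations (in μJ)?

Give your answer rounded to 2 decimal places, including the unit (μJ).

Answer: 29.29 μJ

Derivation:
Initial: C1(6μF, Q=16μC, V=2.67V), C2(2μF, Q=10μC, V=5.00V), C3(1μF, Q=1μC, V=1.00V), C4(4μF, Q=0μC, V=0.00V), C5(3μF, Q=18μC, V=6.00V)
Op 1: CLOSE 2-4: Q_total=10.00, C_total=6.00, V=1.67; Q2=3.33, Q4=6.67; dissipated=16.667
Op 2: CLOSE 2-3: Q_total=4.33, C_total=3.00, V=1.44; Q2=2.89, Q3=1.44; dissipated=0.148
Op 3: CLOSE 2-5: Q_total=20.89, C_total=5.00, V=4.18; Q2=8.36, Q5=12.53; dissipated=12.452
Op 4: CLOSE 4-3: Q_total=8.11, C_total=5.00, V=1.62; Q4=6.49, Q3=1.62; dissipated=0.020
Total dissipated: 29.286 μJ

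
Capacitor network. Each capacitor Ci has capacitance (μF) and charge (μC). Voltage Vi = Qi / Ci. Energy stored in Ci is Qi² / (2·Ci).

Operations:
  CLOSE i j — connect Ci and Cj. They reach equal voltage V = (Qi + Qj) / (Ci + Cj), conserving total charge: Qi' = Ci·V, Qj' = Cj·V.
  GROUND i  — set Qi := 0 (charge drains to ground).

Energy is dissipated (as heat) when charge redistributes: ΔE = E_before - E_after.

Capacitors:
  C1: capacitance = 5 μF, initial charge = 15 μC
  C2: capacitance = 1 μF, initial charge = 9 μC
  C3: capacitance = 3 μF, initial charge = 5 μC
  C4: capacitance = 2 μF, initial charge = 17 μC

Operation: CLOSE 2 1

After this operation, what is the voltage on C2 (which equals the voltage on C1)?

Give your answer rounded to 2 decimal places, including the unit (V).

Answer: 4.00 V

Derivation:
Initial: C1(5μF, Q=15μC, V=3.00V), C2(1μF, Q=9μC, V=9.00V), C3(3μF, Q=5μC, V=1.67V), C4(2μF, Q=17μC, V=8.50V)
Op 1: CLOSE 2-1: Q_total=24.00, C_total=6.00, V=4.00; Q2=4.00, Q1=20.00; dissipated=15.000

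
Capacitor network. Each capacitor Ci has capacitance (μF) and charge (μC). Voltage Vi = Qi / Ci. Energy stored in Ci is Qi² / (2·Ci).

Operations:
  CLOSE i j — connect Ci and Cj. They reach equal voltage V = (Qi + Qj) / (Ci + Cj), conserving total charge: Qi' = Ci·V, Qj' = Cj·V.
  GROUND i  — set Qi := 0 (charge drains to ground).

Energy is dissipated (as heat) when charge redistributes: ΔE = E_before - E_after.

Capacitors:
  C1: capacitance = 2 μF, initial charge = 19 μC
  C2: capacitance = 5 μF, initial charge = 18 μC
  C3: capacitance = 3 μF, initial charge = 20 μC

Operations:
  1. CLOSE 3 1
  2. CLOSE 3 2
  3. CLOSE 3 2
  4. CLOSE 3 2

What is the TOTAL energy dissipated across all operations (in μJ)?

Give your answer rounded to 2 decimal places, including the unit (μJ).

Answer: 21.35 μJ

Derivation:
Initial: C1(2μF, Q=19μC, V=9.50V), C2(5μF, Q=18μC, V=3.60V), C3(3μF, Q=20μC, V=6.67V)
Op 1: CLOSE 3-1: Q_total=39.00, C_total=5.00, V=7.80; Q3=23.40, Q1=15.60; dissipated=4.817
Op 2: CLOSE 3-2: Q_total=41.40, C_total=8.00, V=5.17; Q3=15.53, Q2=25.88; dissipated=16.538
Op 3: CLOSE 3-2: Q_total=41.40, C_total=8.00, V=5.17; Q3=15.53, Q2=25.88; dissipated=0.000
Op 4: CLOSE 3-2: Q_total=41.40, C_total=8.00, V=5.17; Q3=15.53, Q2=25.88; dissipated=0.000
Total dissipated: 21.354 μJ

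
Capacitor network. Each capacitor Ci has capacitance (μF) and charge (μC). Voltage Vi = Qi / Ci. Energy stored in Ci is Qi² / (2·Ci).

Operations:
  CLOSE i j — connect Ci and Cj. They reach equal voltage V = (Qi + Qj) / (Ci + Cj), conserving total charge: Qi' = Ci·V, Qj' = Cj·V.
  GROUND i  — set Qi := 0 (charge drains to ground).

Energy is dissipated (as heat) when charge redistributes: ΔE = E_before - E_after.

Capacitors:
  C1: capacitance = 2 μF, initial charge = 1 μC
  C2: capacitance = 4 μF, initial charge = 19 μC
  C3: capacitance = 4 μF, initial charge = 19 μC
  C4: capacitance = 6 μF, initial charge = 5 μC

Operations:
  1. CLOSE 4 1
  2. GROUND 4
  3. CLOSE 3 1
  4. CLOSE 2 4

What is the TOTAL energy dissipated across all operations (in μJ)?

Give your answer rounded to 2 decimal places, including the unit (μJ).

Answer: 39.51 μJ

Derivation:
Initial: C1(2μF, Q=1μC, V=0.50V), C2(4μF, Q=19μC, V=4.75V), C3(4μF, Q=19μC, V=4.75V), C4(6μF, Q=5μC, V=0.83V)
Op 1: CLOSE 4-1: Q_total=6.00, C_total=8.00, V=0.75; Q4=4.50, Q1=1.50; dissipated=0.083
Op 2: GROUND 4: Q4=0; energy lost=1.688
Op 3: CLOSE 3-1: Q_total=20.50, C_total=6.00, V=3.42; Q3=13.67, Q1=6.83; dissipated=10.667
Op 4: CLOSE 2-4: Q_total=19.00, C_total=10.00, V=1.90; Q2=7.60, Q4=11.40; dissipated=27.075
Total dissipated: 39.513 μJ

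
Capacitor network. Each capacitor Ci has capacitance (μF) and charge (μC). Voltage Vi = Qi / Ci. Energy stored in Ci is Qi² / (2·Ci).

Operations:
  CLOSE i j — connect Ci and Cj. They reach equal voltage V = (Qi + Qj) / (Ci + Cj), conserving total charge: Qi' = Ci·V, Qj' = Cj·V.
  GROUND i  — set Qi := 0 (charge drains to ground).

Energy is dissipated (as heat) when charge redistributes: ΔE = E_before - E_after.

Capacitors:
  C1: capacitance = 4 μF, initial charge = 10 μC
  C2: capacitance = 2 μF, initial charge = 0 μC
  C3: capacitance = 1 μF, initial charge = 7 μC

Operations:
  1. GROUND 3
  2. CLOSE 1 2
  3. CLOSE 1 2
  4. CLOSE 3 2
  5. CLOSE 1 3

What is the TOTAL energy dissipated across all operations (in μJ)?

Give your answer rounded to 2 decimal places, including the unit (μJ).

Answer: 29.72 μJ

Derivation:
Initial: C1(4μF, Q=10μC, V=2.50V), C2(2μF, Q=0μC, V=0.00V), C3(1μF, Q=7μC, V=7.00V)
Op 1: GROUND 3: Q3=0; energy lost=24.500
Op 2: CLOSE 1-2: Q_total=10.00, C_total=6.00, V=1.67; Q1=6.67, Q2=3.33; dissipated=4.167
Op 3: CLOSE 1-2: Q_total=10.00, C_total=6.00, V=1.67; Q1=6.67, Q2=3.33; dissipated=0.000
Op 4: CLOSE 3-2: Q_total=3.33, C_total=3.00, V=1.11; Q3=1.11, Q2=2.22; dissipated=0.926
Op 5: CLOSE 1-3: Q_total=7.78, C_total=5.00, V=1.56; Q1=6.22, Q3=1.56; dissipated=0.123
Total dissipated: 29.716 μJ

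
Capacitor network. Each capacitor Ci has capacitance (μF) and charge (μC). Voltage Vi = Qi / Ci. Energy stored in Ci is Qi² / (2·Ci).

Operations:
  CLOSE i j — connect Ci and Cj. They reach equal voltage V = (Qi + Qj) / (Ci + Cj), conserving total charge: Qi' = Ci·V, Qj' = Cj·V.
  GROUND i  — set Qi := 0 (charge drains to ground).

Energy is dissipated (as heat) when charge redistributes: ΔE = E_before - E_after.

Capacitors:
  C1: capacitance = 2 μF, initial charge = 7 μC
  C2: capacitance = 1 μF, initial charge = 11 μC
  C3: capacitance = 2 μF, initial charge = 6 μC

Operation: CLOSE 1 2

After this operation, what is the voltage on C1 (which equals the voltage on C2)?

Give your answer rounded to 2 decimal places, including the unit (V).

Answer: 6.00 V

Derivation:
Initial: C1(2μF, Q=7μC, V=3.50V), C2(1μF, Q=11μC, V=11.00V), C3(2μF, Q=6μC, V=3.00V)
Op 1: CLOSE 1-2: Q_total=18.00, C_total=3.00, V=6.00; Q1=12.00, Q2=6.00; dissipated=18.750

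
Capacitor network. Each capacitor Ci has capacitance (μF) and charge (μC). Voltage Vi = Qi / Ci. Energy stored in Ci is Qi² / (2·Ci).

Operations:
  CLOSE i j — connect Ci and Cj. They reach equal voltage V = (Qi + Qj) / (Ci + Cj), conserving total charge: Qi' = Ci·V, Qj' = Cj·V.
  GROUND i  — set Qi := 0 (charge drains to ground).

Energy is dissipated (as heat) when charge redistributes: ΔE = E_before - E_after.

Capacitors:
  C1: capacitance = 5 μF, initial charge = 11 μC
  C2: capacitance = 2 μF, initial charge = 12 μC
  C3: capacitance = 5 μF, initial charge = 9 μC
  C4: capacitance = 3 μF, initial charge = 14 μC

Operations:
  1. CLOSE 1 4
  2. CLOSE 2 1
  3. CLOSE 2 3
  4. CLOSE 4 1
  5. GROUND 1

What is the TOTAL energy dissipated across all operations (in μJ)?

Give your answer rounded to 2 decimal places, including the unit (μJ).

Answer: 48.63 μJ

Derivation:
Initial: C1(5μF, Q=11μC, V=2.20V), C2(2μF, Q=12μC, V=6.00V), C3(5μF, Q=9μC, V=1.80V), C4(3μF, Q=14μC, V=4.67V)
Op 1: CLOSE 1-4: Q_total=25.00, C_total=8.00, V=3.12; Q1=15.62, Q4=9.38; dissipated=5.704
Op 2: CLOSE 2-1: Q_total=27.62, C_total=7.00, V=3.95; Q2=7.89, Q1=19.73; dissipated=5.904
Op 3: CLOSE 2-3: Q_total=16.89, C_total=7.00, V=2.41; Q2=4.83, Q3=12.07; dissipated=3.291
Op 4: CLOSE 4-1: Q_total=29.11, C_total=8.00, V=3.64; Q4=10.92, Q1=18.19; dissipated=0.633
Op 5: GROUND 1: Q1=0; energy lost=33.095
Total dissipated: 48.626 μJ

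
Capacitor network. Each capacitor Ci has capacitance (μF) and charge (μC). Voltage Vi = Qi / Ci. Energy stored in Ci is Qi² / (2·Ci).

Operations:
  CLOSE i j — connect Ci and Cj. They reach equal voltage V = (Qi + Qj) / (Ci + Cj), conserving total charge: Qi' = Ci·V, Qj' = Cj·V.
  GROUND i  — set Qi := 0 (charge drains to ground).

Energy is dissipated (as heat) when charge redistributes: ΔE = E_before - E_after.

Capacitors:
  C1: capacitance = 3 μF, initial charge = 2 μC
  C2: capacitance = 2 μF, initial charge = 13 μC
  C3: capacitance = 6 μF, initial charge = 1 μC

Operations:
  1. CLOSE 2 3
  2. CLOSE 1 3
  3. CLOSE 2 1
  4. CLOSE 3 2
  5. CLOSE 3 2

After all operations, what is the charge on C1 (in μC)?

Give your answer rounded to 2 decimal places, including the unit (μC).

Initial: C1(3μF, Q=2μC, V=0.67V), C2(2μF, Q=13μC, V=6.50V), C3(6μF, Q=1μC, V=0.17V)
Op 1: CLOSE 2-3: Q_total=14.00, C_total=8.00, V=1.75; Q2=3.50, Q3=10.50; dissipated=30.083
Op 2: CLOSE 1-3: Q_total=12.50, C_total=9.00, V=1.39; Q1=4.17, Q3=8.33; dissipated=1.174
Op 3: CLOSE 2-1: Q_total=7.67, C_total=5.00, V=1.53; Q2=3.07, Q1=4.60; dissipated=0.078
Op 4: CLOSE 3-2: Q_total=11.40, C_total=8.00, V=1.43; Q3=8.55, Q2=2.85; dissipated=0.016
Op 5: CLOSE 3-2: Q_total=11.40, C_total=8.00, V=1.43; Q3=8.55, Q2=2.85; dissipated=0.000
Final charges: Q1=4.60, Q2=2.85, Q3=8.55

Answer: 4.60 μC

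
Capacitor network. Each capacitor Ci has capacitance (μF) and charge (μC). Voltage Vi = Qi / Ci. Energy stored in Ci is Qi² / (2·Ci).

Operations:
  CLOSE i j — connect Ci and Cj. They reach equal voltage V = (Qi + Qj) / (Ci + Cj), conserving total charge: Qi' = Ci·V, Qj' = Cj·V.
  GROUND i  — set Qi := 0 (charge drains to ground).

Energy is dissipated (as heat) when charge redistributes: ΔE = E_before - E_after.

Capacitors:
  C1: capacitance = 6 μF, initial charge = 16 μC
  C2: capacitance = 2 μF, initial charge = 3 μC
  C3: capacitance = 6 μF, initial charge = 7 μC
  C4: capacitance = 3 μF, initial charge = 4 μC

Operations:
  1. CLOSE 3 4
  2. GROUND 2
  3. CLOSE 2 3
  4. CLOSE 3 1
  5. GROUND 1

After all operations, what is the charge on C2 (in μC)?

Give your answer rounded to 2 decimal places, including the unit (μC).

Answer: 1.83 μC

Derivation:
Initial: C1(6μF, Q=16μC, V=2.67V), C2(2μF, Q=3μC, V=1.50V), C3(6μF, Q=7μC, V=1.17V), C4(3μF, Q=4μC, V=1.33V)
Op 1: CLOSE 3-4: Q_total=11.00, C_total=9.00, V=1.22; Q3=7.33, Q4=3.67; dissipated=0.028
Op 2: GROUND 2: Q2=0; energy lost=2.250
Op 3: CLOSE 2-3: Q_total=7.33, C_total=8.00, V=0.92; Q2=1.83, Q3=5.50; dissipated=1.120
Op 4: CLOSE 3-1: Q_total=21.50, C_total=12.00, V=1.79; Q3=10.75, Q1=10.75; dissipated=4.594
Op 5: GROUND 1: Q1=0; energy lost=9.630
Final charges: Q1=0.00, Q2=1.83, Q3=10.75, Q4=3.67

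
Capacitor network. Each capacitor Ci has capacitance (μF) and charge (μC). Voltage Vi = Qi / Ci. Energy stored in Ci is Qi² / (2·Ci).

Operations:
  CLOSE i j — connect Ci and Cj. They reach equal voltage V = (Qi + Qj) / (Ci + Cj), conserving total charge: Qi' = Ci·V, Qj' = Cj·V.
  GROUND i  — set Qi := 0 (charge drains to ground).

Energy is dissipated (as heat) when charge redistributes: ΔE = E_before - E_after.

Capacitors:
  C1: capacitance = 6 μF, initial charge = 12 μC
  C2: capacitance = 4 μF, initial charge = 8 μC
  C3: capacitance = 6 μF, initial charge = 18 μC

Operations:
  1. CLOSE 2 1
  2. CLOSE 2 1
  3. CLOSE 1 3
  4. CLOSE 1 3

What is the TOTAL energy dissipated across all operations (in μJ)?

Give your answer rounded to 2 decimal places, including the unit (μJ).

Initial: C1(6μF, Q=12μC, V=2.00V), C2(4μF, Q=8μC, V=2.00V), C3(6μF, Q=18μC, V=3.00V)
Op 1: CLOSE 2-1: Q_total=20.00, C_total=10.00, V=2.00; Q2=8.00, Q1=12.00; dissipated=0.000
Op 2: CLOSE 2-1: Q_total=20.00, C_total=10.00, V=2.00; Q2=8.00, Q1=12.00; dissipated=0.000
Op 3: CLOSE 1-3: Q_total=30.00, C_total=12.00, V=2.50; Q1=15.00, Q3=15.00; dissipated=1.500
Op 4: CLOSE 1-3: Q_total=30.00, C_total=12.00, V=2.50; Q1=15.00, Q3=15.00; dissipated=0.000
Total dissipated: 1.500 μJ

Answer: 1.50 μJ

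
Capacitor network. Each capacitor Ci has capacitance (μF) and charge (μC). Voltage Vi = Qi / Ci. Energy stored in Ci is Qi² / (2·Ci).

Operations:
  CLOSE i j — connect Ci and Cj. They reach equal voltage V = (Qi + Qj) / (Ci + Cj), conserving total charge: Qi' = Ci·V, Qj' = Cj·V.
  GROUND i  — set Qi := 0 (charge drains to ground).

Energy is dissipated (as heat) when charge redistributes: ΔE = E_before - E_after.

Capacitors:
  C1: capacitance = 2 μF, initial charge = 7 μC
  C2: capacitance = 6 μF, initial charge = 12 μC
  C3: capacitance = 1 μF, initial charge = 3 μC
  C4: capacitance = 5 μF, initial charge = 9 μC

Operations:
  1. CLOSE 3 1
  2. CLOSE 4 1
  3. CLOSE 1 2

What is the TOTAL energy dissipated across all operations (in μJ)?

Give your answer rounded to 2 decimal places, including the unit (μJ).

Initial: C1(2μF, Q=7μC, V=3.50V), C2(6μF, Q=12μC, V=2.00V), C3(1μF, Q=3μC, V=3.00V), C4(5μF, Q=9μC, V=1.80V)
Op 1: CLOSE 3-1: Q_total=10.00, C_total=3.00, V=3.33; Q3=3.33, Q1=6.67; dissipated=0.083
Op 2: CLOSE 4-1: Q_total=15.67, C_total=7.00, V=2.24; Q4=11.19, Q1=4.48; dissipated=1.679
Op 3: CLOSE 1-2: Q_total=16.48, C_total=8.00, V=2.06; Q1=4.12, Q2=12.36; dissipated=0.043
Total dissipated: 1.805 μJ

Answer: 1.81 μJ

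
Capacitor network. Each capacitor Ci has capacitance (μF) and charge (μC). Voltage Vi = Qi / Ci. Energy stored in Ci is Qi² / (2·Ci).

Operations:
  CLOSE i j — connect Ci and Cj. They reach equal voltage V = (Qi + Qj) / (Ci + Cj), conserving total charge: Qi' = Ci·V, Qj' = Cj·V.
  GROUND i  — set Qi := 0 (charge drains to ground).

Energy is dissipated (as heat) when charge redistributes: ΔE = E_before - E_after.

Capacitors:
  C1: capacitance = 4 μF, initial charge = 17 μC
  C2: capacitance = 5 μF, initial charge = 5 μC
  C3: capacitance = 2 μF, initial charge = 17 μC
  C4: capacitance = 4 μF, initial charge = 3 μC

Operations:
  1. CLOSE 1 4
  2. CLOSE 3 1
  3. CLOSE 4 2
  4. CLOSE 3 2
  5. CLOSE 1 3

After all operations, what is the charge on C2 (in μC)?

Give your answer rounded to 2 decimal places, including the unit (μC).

Answer: 12.38 μC

Derivation:
Initial: C1(4μF, Q=17μC, V=4.25V), C2(5μF, Q=5μC, V=1.00V), C3(2μF, Q=17μC, V=8.50V), C4(4μF, Q=3μC, V=0.75V)
Op 1: CLOSE 1-4: Q_total=20.00, C_total=8.00, V=2.50; Q1=10.00, Q4=10.00; dissipated=12.250
Op 2: CLOSE 3-1: Q_total=27.00, C_total=6.00, V=4.50; Q3=9.00, Q1=18.00; dissipated=24.000
Op 3: CLOSE 4-2: Q_total=15.00, C_total=9.00, V=1.67; Q4=6.67, Q2=8.33; dissipated=2.500
Op 4: CLOSE 3-2: Q_total=17.33, C_total=7.00, V=2.48; Q3=4.95, Q2=12.38; dissipated=5.734
Op 5: CLOSE 1-3: Q_total=22.95, C_total=6.00, V=3.83; Q1=15.30, Q3=7.65; dissipated=2.731
Final charges: Q1=15.30, Q2=12.38, Q3=7.65, Q4=6.67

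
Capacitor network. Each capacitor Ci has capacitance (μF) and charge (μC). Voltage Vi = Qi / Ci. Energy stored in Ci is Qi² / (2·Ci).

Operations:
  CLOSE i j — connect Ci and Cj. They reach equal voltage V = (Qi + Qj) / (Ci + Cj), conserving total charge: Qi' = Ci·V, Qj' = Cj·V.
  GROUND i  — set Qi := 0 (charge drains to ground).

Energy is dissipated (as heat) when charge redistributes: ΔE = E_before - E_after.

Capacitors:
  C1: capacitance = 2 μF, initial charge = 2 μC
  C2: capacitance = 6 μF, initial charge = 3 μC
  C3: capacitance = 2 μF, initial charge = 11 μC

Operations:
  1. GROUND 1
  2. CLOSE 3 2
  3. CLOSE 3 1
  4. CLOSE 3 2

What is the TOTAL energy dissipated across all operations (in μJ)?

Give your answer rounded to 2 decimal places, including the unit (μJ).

Answer: 21.86 μJ

Derivation:
Initial: C1(2μF, Q=2μC, V=1.00V), C2(6μF, Q=3μC, V=0.50V), C3(2μF, Q=11μC, V=5.50V)
Op 1: GROUND 1: Q1=0; energy lost=1.000
Op 2: CLOSE 3-2: Q_total=14.00, C_total=8.00, V=1.75; Q3=3.50, Q2=10.50; dissipated=18.750
Op 3: CLOSE 3-1: Q_total=3.50, C_total=4.00, V=0.88; Q3=1.75, Q1=1.75; dissipated=1.531
Op 4: CLOSE 3-2: Q_total=12.25, C_total=8.00, V=1.53; Q3=3.06, Q2=9.19; dissipated=0.574
Total dissipated: 21.855 μJ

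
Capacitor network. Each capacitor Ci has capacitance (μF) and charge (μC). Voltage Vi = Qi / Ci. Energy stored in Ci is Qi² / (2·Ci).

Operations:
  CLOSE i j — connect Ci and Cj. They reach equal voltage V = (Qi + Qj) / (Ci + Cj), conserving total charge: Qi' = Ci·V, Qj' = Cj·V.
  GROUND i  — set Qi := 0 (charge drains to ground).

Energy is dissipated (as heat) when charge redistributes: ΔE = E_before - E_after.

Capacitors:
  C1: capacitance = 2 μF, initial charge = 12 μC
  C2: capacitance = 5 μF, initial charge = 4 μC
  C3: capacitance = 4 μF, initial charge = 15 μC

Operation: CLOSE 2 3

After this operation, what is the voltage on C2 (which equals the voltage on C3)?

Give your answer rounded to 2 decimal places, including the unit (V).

Answer: 2.11 V

Derivation:
Initial: C1(2μF, Q=12μC, V=6.00V), C2(5μF, Q=4μC, V=0.80V), C3(4μF, Q=15μC, V=3.75V)
Op 1: CLOSE 2-3: Q_total=19.00, C_total=9.00, V=2.11; Q2=10.56, Q3=8.44; dissipated=9.669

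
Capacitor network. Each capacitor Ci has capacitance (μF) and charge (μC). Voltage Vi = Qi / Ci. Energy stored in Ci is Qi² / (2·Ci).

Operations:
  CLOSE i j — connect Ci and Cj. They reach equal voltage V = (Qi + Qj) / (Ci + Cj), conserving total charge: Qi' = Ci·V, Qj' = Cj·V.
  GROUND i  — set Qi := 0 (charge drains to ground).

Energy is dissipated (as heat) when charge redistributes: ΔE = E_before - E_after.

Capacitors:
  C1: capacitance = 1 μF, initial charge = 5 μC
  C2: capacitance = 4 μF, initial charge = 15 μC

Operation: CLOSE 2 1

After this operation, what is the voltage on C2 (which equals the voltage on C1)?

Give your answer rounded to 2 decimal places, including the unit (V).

Initial: C1(1μF, Q=5μC, V=5.00V), C2(4μF, Q=15μC, V=3.75V)
Op 1: CLOSE 2-1: Q_total=20.00, C_total=5.00, V=4.00; Q2=16.00, Q1=4.00; dissipated=0.625

Answer: 4.00 V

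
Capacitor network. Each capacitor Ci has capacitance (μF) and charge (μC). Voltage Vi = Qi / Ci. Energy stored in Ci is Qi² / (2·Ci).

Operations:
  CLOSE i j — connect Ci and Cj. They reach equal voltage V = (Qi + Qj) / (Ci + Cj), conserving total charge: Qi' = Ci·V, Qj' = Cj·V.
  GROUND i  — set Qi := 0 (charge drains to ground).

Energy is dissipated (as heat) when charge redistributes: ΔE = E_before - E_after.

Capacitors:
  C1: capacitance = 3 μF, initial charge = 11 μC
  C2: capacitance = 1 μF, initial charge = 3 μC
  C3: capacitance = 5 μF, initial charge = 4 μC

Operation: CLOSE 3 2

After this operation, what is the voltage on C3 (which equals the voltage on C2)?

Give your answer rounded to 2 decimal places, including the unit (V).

Answer: 1.17 V

Derivation:
Initial: C1(3μF, Q=11μC, V=3.67V), C2(1μF, Q=3μC, V=3.00V), C3(5μF, Q=4μC, V=0.80V)
Op 1: CLOSE 3-2: Q_total=7.00, C_total=6.00, V=1.17; Q3=5.83, Q2=1.17; dissipated=2.017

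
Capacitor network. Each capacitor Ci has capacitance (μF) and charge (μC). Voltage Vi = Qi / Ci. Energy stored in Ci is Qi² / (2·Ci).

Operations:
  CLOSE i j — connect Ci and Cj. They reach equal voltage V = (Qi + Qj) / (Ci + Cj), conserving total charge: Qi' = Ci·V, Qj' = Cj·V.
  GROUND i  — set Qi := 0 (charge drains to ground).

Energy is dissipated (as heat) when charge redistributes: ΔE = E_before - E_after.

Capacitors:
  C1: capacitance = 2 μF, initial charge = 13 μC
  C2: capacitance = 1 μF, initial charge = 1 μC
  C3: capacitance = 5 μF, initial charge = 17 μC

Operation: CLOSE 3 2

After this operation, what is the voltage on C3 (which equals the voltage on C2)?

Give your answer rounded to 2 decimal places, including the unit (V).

Initial: C1(2μF, Q=13μC, V=6.50V), C2(1μF, Q=1μC, V=1.00V), C3(5μF, Q=17μC, V=3.40V)
Op 1: CLOSE 3-2: Q_total=18.00, C_total=6.00, V=3.00; Q3=15.00, Q2=3.00; dissipated=2.400

Answer: 3.00 V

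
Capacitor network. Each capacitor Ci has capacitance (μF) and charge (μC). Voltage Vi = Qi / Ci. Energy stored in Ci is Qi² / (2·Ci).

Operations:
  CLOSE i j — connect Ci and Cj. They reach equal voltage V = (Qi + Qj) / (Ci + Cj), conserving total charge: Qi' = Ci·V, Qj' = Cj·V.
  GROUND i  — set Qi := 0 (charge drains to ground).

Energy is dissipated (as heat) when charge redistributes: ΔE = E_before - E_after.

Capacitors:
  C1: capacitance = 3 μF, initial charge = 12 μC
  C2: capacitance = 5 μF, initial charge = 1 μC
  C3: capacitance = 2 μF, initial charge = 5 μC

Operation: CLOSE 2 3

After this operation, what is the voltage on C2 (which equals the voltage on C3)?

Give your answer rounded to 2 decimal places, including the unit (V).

Answer: 0.86 V

Derivation:
Initial: C1(3μF, Q=12μC, V=4.00V), C2(5μF, Q=1μC, V=0.20V), C3(2μF, Q=5μC, V=2.50V)
Op 1: CLOSE 2-3: Q_total=6.00, C_total=7.00, V=0.86; Q2=4.29, Q3=1.71; dissipated=3.779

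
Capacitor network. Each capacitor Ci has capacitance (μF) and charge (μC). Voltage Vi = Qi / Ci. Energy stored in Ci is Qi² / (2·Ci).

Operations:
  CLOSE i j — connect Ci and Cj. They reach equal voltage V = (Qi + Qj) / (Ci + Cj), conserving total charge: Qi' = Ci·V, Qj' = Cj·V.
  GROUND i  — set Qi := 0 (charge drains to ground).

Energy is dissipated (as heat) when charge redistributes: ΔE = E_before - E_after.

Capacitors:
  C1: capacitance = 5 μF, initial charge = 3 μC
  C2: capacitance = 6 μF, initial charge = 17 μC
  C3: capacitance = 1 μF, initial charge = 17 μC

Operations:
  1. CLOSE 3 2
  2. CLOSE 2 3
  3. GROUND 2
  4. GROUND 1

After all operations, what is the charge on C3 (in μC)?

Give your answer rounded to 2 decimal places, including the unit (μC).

Answer: 4.86 μC

Derivation:
Initial: C1(5μF, Q=3μC, V=0.60V), C2(6μF, Q=17μC, V=2.83V), C3(1μF, Q=17μC, V=17.00V)
Op 1: CLOSE 3-2: Q_total=34.00, C_total=7.00, V=4.86; Q3=4.86, Q2=29.14; dissipated=86.012
Op 2: CLOSE 2-3: Q_total=34.00, C_total=7.00, V=4.86; Q2=29.14, Q3=4.86; dissipated=0.000
Op 3: GROUND 2: Q2=0; energy lost=70.776
Op 4: GROUND 1: Q1=0; energy lost=0.900
Final charges: Q1=0.00, Q2=0.00, Q3=4.86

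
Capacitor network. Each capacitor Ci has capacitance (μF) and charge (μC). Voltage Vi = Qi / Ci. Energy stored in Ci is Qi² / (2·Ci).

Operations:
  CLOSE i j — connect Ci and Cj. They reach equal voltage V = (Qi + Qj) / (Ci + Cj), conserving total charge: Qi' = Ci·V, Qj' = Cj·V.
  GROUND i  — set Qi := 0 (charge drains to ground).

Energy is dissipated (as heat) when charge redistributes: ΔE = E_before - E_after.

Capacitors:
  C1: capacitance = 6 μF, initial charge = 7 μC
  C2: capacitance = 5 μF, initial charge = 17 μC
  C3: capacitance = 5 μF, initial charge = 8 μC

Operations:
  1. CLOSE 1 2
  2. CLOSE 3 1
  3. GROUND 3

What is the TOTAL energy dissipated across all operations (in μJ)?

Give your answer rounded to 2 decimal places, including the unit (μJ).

Answer: 16.45 μJ

Derivation:
Initial: C1(6μF, Q=7μC, V=1.17V), C2(5μF, Q=17μC, V=3.40V), C3(5μF, Q=8μC, V=1.60V)
Op 1: CLOSE 1-2: Q_total=24.00, C_total=11.00, V=2.18; Q1=13.09, Q2=10.91; dissipated=6.802
Op 2: CLOSE 3-1: Q_total=21.09, C_total=11.00, V=1.92; Q3=9.59, Q1=11.50; dissipated=0.462
Op 3: GROUND 3: Q3=0; energy lost=9.191
Total dissipated: 16.454 μJ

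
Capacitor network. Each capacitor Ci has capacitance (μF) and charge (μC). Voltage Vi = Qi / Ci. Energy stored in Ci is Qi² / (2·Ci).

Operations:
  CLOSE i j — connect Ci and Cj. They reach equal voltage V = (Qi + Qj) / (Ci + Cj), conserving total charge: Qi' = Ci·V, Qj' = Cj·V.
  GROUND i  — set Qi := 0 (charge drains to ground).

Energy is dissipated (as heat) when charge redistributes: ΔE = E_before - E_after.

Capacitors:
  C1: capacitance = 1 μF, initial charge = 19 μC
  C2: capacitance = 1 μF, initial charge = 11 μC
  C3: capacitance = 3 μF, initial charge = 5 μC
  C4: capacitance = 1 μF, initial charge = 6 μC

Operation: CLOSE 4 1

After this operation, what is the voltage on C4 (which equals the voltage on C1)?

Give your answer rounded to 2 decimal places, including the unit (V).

Initial: C1(1μF, Q=19μC, V=19.00V), C2(1μF, Q=11μC, V=11.00V), C3(3μF, Q=5μC, V=1.67V), C4(1μF, Q=6μC, V=6.00V)
Op 1: CLOSE 4-1: Q_total=25.00, C_total=2.00, V=12.50; Q4=12.50, Q1=12.50; dissipated=42.250

Answer: 12.50 V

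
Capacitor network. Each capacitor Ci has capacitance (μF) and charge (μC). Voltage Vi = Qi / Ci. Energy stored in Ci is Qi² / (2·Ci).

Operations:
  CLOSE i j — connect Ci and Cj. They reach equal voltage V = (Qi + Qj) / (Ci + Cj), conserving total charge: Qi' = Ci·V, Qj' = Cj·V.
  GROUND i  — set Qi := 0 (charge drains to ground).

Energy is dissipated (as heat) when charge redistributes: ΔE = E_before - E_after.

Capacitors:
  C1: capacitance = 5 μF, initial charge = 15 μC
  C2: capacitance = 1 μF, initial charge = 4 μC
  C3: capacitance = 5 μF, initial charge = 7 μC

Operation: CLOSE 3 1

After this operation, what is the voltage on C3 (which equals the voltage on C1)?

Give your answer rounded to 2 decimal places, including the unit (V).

Answer: 2.20 V

Derivation:
Initial: C1(5μF, Q=15μC, V=3.00V), C2(1μF, Q=4μC, V=4.00V), C3(5μF, Q=7μC, V=1.40V)
Op 1: CLOSE 3-1: Q_total=22.00, C_total=10.00, V=2.20; Q3=11.00, Q1=11.00; dissipated=3.200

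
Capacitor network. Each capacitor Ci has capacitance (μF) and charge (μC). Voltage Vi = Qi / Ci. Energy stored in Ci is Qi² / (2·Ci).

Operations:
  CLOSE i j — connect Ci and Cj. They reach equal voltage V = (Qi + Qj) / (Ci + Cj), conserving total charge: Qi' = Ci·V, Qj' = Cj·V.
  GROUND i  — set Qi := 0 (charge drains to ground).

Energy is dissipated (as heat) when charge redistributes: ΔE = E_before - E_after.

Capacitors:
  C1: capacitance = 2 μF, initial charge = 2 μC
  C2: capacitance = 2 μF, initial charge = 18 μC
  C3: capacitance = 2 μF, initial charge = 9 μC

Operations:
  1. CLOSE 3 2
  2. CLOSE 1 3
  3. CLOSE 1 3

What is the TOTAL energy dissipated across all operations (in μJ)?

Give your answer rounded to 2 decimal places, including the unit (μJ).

Answer: 26.66 μJ

Derivation:
Initial: C1(2μF, Q=2μC, V=1.00V), C2(2μF, Q=18μC, V=9.00V), C3(2μF, Q=9μC, V=4.50V)
Op 1: CLOSE 3-2: Q_total=27.00, C_total=4.00, V=6.75; Q3=13.50, Q2=13.50; dissipated=10.125
Op 2: CLOSE 1-3: Q_total=15.50, C_total=4.00, V=3.88; Q1=7.75, Q3=7.75; dissipated=16.531
Op 3: CLOSE 1-3: Q_total=15.50, C_total=4.00, V=3.88; Q1=7.75, Q3=7.75; dissipated=0.000
Total dissipated: 26.656 μJ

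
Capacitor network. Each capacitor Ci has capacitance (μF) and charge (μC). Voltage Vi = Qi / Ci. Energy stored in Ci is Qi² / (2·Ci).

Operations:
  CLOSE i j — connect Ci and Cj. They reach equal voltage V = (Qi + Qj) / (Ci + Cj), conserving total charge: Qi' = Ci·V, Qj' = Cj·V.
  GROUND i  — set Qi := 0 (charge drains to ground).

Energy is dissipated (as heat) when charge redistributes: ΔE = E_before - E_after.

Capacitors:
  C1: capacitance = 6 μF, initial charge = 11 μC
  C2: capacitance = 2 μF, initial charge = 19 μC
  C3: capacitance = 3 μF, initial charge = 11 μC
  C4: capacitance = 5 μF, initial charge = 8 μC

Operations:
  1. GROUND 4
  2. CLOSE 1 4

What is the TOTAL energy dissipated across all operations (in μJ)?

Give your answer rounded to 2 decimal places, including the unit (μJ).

Initial: C1(6μF, Q=11μC, V=1.83V), C2(2μF, Q=19μC, V=9.50V), C3(3μF, Q=11μC, V=3.67V), C4(5μF, Q=8μC, V=1.60V)
Op 1: GROUND 4: Q4=0; energy lost=6.400
Op 2: CLOSE 1-4: Q_total=11.00, C_total=11.00, V=1.00; Q1=6.00, Q4=5.00; dissipated=4.583
Total dissipated: 10.983 μJ

Answer: 10.98 μJ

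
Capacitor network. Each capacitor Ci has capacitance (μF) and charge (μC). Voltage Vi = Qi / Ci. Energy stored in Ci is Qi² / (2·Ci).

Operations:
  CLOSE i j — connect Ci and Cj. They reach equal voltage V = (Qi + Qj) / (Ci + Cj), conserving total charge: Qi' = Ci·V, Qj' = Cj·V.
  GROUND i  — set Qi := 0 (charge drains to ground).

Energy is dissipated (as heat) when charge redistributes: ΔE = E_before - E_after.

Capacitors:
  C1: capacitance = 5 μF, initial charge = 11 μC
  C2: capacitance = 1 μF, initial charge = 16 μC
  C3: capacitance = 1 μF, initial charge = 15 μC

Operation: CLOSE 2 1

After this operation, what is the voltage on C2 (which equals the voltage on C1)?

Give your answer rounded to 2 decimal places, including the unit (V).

Answer: 4.50 V

Derivation:
Initial: C1(5μF, Q=11μC, V=2.20V), C2(1μF, Q=16μC, V=16.00V), C3(1μF, Q=15μC, V=15.00V)
Op 1: CLOSE 2-1: Q_total=27.00, C_total=6.00, V=4.50; Q2=4.50, Q1=22.50; dissipated=79.350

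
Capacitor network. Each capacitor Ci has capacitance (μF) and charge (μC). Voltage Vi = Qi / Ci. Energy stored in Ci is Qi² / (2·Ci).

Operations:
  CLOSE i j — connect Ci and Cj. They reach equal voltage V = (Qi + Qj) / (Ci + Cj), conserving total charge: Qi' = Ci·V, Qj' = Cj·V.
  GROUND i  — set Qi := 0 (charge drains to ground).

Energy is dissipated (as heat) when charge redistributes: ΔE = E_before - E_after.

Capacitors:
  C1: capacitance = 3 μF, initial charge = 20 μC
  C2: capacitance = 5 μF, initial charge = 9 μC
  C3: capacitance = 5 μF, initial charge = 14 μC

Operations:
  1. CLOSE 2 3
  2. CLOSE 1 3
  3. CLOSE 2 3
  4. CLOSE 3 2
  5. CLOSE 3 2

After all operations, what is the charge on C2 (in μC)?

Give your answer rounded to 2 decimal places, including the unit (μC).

Initial: C1(3μF, Q=20μC, V=6.67V), C2(5μF, Q=9μC, V=1.80V), C3(5μF, Q=14μC, V=2.80V)
Op 1: CLOSE 2-3: Q_total=23.00, C_total=10.00, V=2.30; Q2=11.50, Q3=11.50; dissipated=1.250
Op 2: CLOSE 1-3: Q_total=31.50, C_total=8.00, V=3.94; Q1=11.81, Q3=19.69; dissipated=17.876
Op 3: CLOSE 2-3: Q_total=31.19, C_total=10.00, V=3.12; Q2=15.59, Q3=15.59; dissipated=3.352
Op 4: CLOSE 3-2: Q_total=31.19, C_total=10.00, V=3.12; Q3=15.59, Q2=15.59; dissipated=0.000
Op 5: CLOSE 3-2: Q_total=31.19, C_total=10.00, V=3.12; Q3=15.59, Q2=15.59; dissipated=0.000
Final charges: Q1=11.81, Q2=15.59, Q3=15.59

Answer: 15.59 μC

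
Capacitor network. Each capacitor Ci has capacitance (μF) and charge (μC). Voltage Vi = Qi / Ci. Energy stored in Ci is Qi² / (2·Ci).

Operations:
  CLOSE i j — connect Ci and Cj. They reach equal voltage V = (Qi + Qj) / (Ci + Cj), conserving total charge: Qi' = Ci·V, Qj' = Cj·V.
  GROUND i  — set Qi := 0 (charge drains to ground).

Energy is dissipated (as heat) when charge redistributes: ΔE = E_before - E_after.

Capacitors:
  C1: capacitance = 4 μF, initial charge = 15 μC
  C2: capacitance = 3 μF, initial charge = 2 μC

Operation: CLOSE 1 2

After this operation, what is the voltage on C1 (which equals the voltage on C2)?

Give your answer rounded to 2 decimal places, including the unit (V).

Initial: C1(4μF, Q=15μC, V=3.75V), C2(3μF, Q=2μC, V=0.67V)
Op 1: CLOSE 1-2: Q_total=17.00, C_total=7.00, V=2.43; Q1=9.71, Q2=7.29; dissipated=8.149

Answer: 2.43 V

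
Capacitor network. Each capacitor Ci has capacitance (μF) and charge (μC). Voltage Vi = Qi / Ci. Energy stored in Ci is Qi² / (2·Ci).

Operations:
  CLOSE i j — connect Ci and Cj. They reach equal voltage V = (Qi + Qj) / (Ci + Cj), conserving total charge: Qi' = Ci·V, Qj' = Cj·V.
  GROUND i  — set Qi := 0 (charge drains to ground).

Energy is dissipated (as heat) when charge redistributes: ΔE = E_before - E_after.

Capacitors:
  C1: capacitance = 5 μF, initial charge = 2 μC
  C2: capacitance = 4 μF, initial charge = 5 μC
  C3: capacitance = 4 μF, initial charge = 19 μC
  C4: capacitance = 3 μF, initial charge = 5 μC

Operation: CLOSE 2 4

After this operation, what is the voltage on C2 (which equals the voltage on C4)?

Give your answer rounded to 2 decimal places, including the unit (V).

Initial: C1(5μF, Q=2μC, V=0.40V), C2(4μF, Q=5μC, V=1.25V), C3(4μF, Q=19μC, V=4.75V), C4(3μF, Q=5μC, V=1.67V)
Op 1: CLOSE 2-4: Q_total=10.00, C_total=7.00, V=1.43; Q2=5.71, Q4=4.29; dissipated=0.149

Answer: 1.43 V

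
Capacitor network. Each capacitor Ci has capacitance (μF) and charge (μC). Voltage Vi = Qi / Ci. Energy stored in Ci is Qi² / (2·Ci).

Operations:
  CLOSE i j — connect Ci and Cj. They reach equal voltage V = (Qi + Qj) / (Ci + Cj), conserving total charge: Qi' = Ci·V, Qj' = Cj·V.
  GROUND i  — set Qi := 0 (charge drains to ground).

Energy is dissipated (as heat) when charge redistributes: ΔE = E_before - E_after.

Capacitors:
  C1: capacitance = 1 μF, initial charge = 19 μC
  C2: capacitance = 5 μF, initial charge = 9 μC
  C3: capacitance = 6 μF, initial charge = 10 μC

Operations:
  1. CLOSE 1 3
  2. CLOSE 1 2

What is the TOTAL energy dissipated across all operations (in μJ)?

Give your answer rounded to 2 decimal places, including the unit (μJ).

Initial: C1(1μF, Q=19μC, V=19.00V), C2(5μF, Q=9μC, V=1.80V), C3(6μF, Q=10μC, V=1.67V)
Op 1: CLOSE 1-3: Q_total=29.00, C_total=7.00, V=4.14; Q1=4.14, Q3=24.86; dissipated=128.762
Op 2: CLOSE 1-2: Q_total=13.14, C_total=6.00, V=2.19; Q1=2.19, Q2=10.95; dissipated=2.287
Total dissipated: 131.049 μJ

Answer: 131.05 μJ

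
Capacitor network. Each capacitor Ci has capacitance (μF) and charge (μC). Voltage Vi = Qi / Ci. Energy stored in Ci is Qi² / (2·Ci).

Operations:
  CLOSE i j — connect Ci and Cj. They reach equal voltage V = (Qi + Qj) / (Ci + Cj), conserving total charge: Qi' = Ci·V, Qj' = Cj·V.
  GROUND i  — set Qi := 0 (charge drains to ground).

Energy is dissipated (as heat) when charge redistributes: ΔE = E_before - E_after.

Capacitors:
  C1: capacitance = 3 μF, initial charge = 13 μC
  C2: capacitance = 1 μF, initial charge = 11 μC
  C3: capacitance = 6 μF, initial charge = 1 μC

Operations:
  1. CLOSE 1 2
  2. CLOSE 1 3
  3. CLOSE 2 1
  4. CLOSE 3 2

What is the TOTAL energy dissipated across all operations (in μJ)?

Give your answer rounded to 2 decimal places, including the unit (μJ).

Answer: 56.77 μJ

Derivation:
Initial: C1(3μF, Q=13μC, V=4.33V), C2(1μF, Q=11μC, V=11.00V), C3(6μF, Q=1μC, V=0.17V)
Op 1: CLOSE 1-2: Q_total=24.00, C_total=4.00, V=6.00; Q1=18.00, Q2=6.00; dissipated=16.667
Op 2: CLOSE 1-3: Q_total=19.00, C_total=9.00, V=2.11; Q1=6.33, Q3=12.67; dissipated=34.028
Op 3: CLOSE 2-1: Q_total=12.33, C_total=4.00, V=3.08; Q2=3.08, Q1=9.25; dissipated=5.671
Op 4: CLOSE 3-2: Q_total=15.75, C_total=7.00, V=2.25; Q3=13.50, Q2=2.25; dissipated=0.405
Total dissipated: 56.771 μJ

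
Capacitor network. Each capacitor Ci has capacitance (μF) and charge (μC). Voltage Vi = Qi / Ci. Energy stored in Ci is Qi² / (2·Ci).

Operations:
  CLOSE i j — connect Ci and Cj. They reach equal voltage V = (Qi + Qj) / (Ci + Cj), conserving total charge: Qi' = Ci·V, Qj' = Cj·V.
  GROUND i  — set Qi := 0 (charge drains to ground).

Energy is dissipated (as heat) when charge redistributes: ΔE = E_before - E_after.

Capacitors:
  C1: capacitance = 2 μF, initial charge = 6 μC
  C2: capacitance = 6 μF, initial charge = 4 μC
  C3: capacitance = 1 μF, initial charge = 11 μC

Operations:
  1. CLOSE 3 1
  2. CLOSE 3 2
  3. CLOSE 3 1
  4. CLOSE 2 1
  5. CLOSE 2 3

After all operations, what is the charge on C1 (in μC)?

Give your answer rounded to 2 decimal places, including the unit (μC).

Answer: 4.19 μC

Derivation:
Initial: C1(2μF, Q=6μC, V=3.00V), C2(6μF, Q=4μC, V=0.67V), C3(1μF, Q=11μC, V=11.00V)
Op 1: CLOSE 3-1: Q_total=17.00, C_total=3.00, V=5.67; Q3=5.67, Q1=11.33; dissipated=21.333
Op 2: CLOSE 3-2: Q_total=9.67, C_total=7.00, V=1.38; Q3=1.38, Q2=8.29; dissipated=10.714
Op 3: CLOSE 3-1: Q_total=12.71, C_total=3.00, V=4.24; Q3=4.24, Q1=8.48; dissipated=6.122
Op 4: CLOSE 2-1: Q_total=16.76, C_total=8.00, V=2.10; Q2=12.57, Q1=4.19; dissipated=6.122
Op 5: CLOSE 2-3: Q_total=16.81, C_total=7.00, V=2.40; Q2=14.41, Q3=2.40; dissipated=1.968
Final charges: Q1=4.19, Q2=14.41, Q3=2.40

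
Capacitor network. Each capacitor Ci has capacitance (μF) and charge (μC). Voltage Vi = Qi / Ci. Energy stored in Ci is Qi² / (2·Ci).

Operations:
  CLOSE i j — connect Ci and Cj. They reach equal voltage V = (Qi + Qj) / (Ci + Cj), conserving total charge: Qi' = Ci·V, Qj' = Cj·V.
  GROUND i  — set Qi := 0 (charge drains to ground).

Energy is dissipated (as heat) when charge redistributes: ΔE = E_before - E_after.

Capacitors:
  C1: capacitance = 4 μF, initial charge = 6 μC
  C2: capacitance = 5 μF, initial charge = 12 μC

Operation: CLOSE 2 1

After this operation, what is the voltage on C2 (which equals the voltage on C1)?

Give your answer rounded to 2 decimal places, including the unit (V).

Initial: C1(4μF, Q=6μC, V=1.50V), C2(5μF, Q=12μC, V=2.40V)
Op 1: CLOSE 2-1: Q_total=18.00, C_total=9.00, V=2.00; Q2=10.00, Q1=8.00; dissipated=0.900

Answer: 2.00 V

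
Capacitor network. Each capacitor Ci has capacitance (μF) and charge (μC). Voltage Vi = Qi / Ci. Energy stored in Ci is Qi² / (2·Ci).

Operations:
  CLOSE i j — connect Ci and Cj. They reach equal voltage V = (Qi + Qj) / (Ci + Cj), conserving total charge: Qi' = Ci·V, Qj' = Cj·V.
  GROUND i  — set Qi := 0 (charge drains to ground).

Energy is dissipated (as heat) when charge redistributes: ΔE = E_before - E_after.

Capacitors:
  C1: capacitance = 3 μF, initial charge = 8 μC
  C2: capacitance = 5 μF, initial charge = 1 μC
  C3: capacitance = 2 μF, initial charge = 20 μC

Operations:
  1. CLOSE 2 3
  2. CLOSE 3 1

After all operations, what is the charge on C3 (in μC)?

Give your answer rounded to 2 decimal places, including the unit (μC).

Answer: 5.60 μC

Derivation:
Initial: C1(3μF, Q=8μC, V=2.67V), C2(5μF, Q=1μC, V=0.20V), C3(2μF, Q=20μC, V=10.00V)
Op 1: CLOSE 2-3: Q_total=21.00, C_total=7.00, V=3.00; Q2=15.00, Q3=6.00; dissipated=68.600
Op 2: CLOSE 3-1: Q_total=14.00, C_total=5.00, V=2.80; Q3=5.60, Q1=8.40; dissipated=0.067
Final charges: Q1=8.40, Q2=15.00, Q3=5.60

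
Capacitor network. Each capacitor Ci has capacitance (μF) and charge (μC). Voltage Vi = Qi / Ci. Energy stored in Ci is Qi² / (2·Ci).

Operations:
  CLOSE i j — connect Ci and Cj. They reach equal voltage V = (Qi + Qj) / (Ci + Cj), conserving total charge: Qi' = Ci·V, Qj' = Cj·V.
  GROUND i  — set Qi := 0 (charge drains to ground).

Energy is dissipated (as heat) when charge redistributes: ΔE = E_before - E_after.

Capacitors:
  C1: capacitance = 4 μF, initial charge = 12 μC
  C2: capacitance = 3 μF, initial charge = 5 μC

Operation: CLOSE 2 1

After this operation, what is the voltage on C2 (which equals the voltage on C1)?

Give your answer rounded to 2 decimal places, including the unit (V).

Answer: 2.43 V

Derivation:
Initial: C1(4μF, Q=12μC, V=3.00V), C2(3μF, Q=5μC, V=1.67V)
Op 1: CLOSE 2-1: Q_total=17.00, C_total=7.00, V=2.43; Q2=7.29, Q1=9.71; dissipated=1.524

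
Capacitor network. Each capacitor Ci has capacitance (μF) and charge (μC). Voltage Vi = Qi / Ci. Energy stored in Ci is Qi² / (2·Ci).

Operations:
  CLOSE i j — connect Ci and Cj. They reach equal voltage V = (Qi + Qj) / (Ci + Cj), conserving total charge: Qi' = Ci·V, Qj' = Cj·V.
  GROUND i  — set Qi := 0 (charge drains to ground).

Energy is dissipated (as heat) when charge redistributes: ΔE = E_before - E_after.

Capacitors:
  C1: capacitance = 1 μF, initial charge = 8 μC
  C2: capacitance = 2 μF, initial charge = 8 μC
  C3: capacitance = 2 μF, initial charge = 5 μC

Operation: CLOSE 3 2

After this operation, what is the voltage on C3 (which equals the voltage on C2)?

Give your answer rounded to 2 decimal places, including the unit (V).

Answer: 3.25 V

Derivation:
Initial: C1(1μF, Q=8μC, V=8.00V), C2(2μF, Q=8μC, V=4.00V), C3(2μF, Q=5μC, V=2.50V)
Op 1: CLOSE 3-2: Q_total=13.00, C_total=4.00, V=3.25; Q3=6.50, Q2=6.50; dissipated=1.125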